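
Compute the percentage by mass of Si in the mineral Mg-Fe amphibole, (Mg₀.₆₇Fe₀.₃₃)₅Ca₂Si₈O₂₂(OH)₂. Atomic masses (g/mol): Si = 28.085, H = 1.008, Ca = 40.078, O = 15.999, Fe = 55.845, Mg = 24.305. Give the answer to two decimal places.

25.99 weight percent

Formula mass = 3.35·24.305 + 1.65·55.845 + 2·40.078 + 8·28.085 + 24·15.999 + 2·1.008 = 864.394 g/mol, of which 224.680 g is Si.
So Si makes up 224.680/864.394 = 0.2599 of the mass, i.e. 25.99%.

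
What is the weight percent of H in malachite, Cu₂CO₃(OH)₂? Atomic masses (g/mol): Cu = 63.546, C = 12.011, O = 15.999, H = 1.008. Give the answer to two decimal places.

0.91 wt%

Molar mass of Cu₂CO₃(OH)₂: 2·63.546 + 1·12.011 + 5·15.999 + 2·1.008 = 221.114 g/mol.
Mass of H per formula unit: 2 × 1.008 = 2.016 g.
Weight fraction H = 2.016 / 221.114 = 0.0091.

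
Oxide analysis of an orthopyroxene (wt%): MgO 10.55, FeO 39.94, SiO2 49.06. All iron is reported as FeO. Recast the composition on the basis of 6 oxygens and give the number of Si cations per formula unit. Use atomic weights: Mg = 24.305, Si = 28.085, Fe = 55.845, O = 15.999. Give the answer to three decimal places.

10.55 wt% MgO ÷ 40.304 g/mol = 0.26176 mol, giving 0.26176 Mg and 0.26176 O.
39.94 wt% FeO ÷ 71.844 g/mol = 0.55593 mol, giving 0.55593 Fe and 0.55593 O.
49.06 wt% SiO2 ÷ 60.083 g/mol = 0.81654 mol, giving 0.81654 Si and 1.63308 O.
Oxygen sums to 2.45077; scaling by 6/2.45077 = 2.44821 puts the formula on 6 O.
Si: 0.81654 × 2.44821 = 1.999 atoms per formula unit.

1.999 Si apfu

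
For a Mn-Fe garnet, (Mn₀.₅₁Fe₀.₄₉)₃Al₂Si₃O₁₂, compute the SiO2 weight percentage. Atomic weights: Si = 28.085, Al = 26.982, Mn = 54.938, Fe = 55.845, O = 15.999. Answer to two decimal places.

36.31 wt%

M((Mn₀.₅₁Fe₀.₄₉)₃Al₂Si₃O₁₂) = 496.354 g/mol; M(SiO2) = 60.083 g/mol.
Moles SiO2 per formula unit = 3 Si ÷ 1 = 3.0000.
SiO2 fraction = (3.0000 × 60.083) / 496.354 = 180.249/496.354 = 0.3631.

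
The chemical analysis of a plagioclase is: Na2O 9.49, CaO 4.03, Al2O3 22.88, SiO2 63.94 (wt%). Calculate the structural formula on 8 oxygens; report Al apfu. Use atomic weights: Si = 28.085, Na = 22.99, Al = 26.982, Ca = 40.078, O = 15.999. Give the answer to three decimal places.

Na2O (M=61.979): mol = 0.15312; Na = 0.30624, O = 0.15312.
CaO (M=56.077): mol = 0.07187; Ca = 0.07187, O = 0.07187.
Al2O3 (M=101.961): mol = 0.22440; Al = 0.44880, O = 0.67320.
SiO2 (M=60.083): mol = 1.06419; Si = 1.06419, O = 2.12838.
ΣO = 3.02657; factor = 8/ΣO = 2.64326.
Al apfu = 0.44880 × 2.64326 = 1.186.

1.186 Al apfu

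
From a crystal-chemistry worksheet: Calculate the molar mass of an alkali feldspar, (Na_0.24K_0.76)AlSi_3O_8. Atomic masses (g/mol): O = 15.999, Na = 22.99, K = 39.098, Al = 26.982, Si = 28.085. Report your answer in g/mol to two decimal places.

274.46 g/mol

The formula mass is the sum 0.24·22.99 + 0.76·39.098 + 1·26.982 + 3·28.085 + 8·15.999.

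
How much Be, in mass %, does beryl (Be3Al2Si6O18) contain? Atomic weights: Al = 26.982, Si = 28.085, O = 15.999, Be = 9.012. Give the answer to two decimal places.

5.03 mass %

Formula mass = 3×9.012 + 2×26.982 + 6×28.085 + 18×15.999 = 537.492 g/mol, of which 27.036 g is Be.
So Be makes up 27.036/537.492 = 0.0503 of the mass, i.e. 5.03%.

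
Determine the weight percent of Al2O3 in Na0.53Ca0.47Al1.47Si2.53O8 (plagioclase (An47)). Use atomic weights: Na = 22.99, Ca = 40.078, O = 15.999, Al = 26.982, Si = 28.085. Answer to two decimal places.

M(Na0.53Ca0.47Al1.47Si2.53O8) = 269.732 g/mol; M(Al2O3) = 101.961 g/mol.
Moles Al2O3 per formula unit = 1.47 Al ÷ 2 = 0.7350.
Al2O3 fraction = (0.7350 × 101.961) / 269.732 = 74.941/269.732 = 0.2778.

27.78 wt%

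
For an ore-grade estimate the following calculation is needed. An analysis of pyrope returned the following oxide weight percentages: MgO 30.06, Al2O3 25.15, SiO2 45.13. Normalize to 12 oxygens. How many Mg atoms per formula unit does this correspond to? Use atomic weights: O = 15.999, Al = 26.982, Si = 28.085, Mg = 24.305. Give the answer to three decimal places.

2.995 Mg apfu

MgO (M=40.304): mol = 0.74583; Mg = 0.74583, O = 0.74583.
Al2O3 (M=101.961): mol = 0.24666; Al = 0.49332, O = 0.73998.
SiO2 (M=60.083): mol = 0.75113; Si = 0.75113, O = 1.50226.
ΣO = 2.98807; factor = 12/ΣO = 4.01597.
Mg apfu = 0.74583 × 4.01597 = 2.995.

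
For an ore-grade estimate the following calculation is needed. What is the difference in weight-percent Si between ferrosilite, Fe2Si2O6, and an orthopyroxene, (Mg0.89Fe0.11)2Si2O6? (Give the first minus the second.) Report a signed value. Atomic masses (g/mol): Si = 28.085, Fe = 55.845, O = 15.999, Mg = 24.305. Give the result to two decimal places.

-5.75 percentage points

Si in Fe2Si2O6: molar mass 263.854 g/mol; 2×28.085 = 56.170 g → 21.29 wt%.
Si in (Mg0.89Fe0.11)2Si2O6: molar mass 207.713 g/mol; 2×28.085 = 56.170 g → 27.04 wt%.
Difference = 21.29 − 27.04 = -5.75 percentage points.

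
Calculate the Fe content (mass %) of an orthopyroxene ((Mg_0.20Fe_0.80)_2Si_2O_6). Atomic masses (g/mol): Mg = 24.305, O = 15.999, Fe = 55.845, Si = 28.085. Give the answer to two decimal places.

35.56 mass %

Formula mass = 0.40·24.305 + 1.60·55.845 + 2·28.085 + 6·15.999 = 251.238 g/mol, of which 89.352 g is Fe.
So Fe makes up 89.352/251.238 = 0.3556 of the mass, i.e. 35.56%.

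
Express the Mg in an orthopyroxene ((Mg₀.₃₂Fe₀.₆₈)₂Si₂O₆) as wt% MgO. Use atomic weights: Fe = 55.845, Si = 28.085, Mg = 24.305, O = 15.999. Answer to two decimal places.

10.59 wt%

Molar mass of (Mg₀.₃₂Fe₀.₆₈)₂Si₂O₆ = 0.64×24.305 + 1.36×55.845 + 2×28.085 + 6×15.999 = 243.668 g/mol.
Each formula unit contains 0.64 Mg, equivalent to 0.64/1 = 0.6400 mol MgO.
M(MgO) = 1×24.305 + 1×15.999 = 40.304 g/mol.
Mass of MgO per formula unit = 0.6400 × 40.304 = 25.795 g.
MgO wt% = 25.795 / 243.668 × 100 = 10.59%.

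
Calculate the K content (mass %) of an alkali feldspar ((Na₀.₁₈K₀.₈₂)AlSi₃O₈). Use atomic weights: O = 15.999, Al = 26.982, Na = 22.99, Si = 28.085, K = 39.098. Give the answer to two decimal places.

M((Na₀.₁₈K₀.₈₂)AlSi₃O₈) = 275.428 g/mol.
K contributes 0.82 × 39.098 = 32.060 g per mole.
32.060/275.428 = 0.1164 → 11.64%.

11.64 mass %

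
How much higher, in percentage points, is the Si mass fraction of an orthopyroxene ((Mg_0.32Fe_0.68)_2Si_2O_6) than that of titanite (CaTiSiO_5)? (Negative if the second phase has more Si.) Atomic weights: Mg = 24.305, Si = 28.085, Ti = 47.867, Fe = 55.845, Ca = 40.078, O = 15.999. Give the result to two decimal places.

8.72 percentage points

Si in (Mg_0.32Fe_0.68)_2Si_2O_6: molar mass 243.668 g/mol; 2×28.085 = 56.170 g → 23.05 wt%.
Si in CaTiSiO_5: molar mass 196.025 g/mol; 1×28.085 = 28.085 g → 14.33 wt%.
Difference = 23.05 − 14.33 = 8.72 percentage points.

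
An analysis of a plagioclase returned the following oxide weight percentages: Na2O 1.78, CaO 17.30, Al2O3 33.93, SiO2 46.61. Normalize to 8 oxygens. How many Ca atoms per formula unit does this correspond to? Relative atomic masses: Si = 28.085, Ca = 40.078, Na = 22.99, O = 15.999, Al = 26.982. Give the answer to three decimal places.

0.855 Ca apfu

Na2O: 1.78/61.979 = 0.02872 mol → 0.05744 mol Na, 0.02872 mol O.
CaO: 17.30/56.077 = 0.30850 mol → 0.30850 mol Ca, 0.30850 mol O.
Al2O3: 33.93/101.961 = 0.33277 mol → 0.66554 mol Al, 0.99831 mol O.
SiO2: 46.61/60.083 = 0.77576 mol → 0.77576 mol Si, 1.55152 mol O.
Total oxygen = 2.88705 mol. Normalization factor = 8/2.88705 = 2.77099.
Ca per 8 O = 0.30850 × 2.77099 = 0.855.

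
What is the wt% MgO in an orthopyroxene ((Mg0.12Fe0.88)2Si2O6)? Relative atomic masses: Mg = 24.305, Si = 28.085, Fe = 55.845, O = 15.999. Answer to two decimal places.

3.77 wt%

M((Mg0.12Fe0.88)2Si2O6) = 256.284 g/mol; M(MgO) = 40.304 g/mol.
Moles MgO per formula unit = 0.24 Mg ÷ 1 = 0.2400.
MgO fraction = (0.2400 × 40.304) / 256.284 = 9.673/256.284 = 0.0377.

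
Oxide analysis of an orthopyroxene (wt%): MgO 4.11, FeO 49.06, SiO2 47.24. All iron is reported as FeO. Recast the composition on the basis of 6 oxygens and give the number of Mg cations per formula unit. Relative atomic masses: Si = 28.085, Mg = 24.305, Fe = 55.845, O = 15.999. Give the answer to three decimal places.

0.260 Mg apfu

4.11 wt% MgO ÷ 40.304 g/mol = 0.10197 mol, giving 0.10197 Mg and 0.10197 O.
49.06 wt% FeO ÷ 71.844 g/mol = 0.68287 mol, giving 0.68287 Fe and 0.68287 O.
47.24 wt% SiO2 ÷ 60.083 g/mol = 0.78625 mol, giving 0.78625 Si and 1.57250 O.
Oxygen sums to 2.35734; scaling by 6/2.35734 = 2.54524 puts the formula on 6 O.
Mg: 0.10197 × 2.54524 = 0.260 atoms per formula unit.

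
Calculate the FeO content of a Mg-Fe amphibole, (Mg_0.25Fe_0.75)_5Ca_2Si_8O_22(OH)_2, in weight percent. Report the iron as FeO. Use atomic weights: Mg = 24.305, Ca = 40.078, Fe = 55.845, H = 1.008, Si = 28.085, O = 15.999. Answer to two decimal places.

28.95 wt%

Molar mass of (Mg_0.25Fe_0.75)_5Ca_2Si_8O_22(OH)_2 = 1.25×24.305 + 3.75×55.845 + 2×40.078 + 8×28.085 + 24×15.999 + 2×1.008 = 930.628 g/mol.
Each formula unit contains 3.75 Fe, equivalent to 3.75/1 = 3.7500 mol FeO.
M(FeO) = 1×55.845 + 1×15.999 = 71.844 g/mol.
Mass of FeO per formula unit = 3.7500 × 71.844 = 269.415 g.
FeO wt% = 269.415 / 930.628 × 100 = 28.95%.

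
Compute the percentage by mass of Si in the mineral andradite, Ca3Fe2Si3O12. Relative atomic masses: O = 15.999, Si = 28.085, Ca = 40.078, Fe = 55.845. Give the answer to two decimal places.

16.58 mass %

Molar mass of Ca3Fe2Si3O12: 3*40.078 + 2*55.845 + 3*28.085 + 12*15.999 = 508.167 g/mol.
Mass of Si per formula unit: 3 × 28.085 = 84.255 g.
Weight fraction Si = 84.255 / 508.167 = 0.1658.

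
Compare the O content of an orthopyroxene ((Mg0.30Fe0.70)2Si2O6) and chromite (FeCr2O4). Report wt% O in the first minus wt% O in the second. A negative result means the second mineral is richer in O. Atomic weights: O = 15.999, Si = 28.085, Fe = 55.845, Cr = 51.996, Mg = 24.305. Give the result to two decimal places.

10.60 percentage points

M((Mg0.30Fe0.70)2Si2O6) = 244.930 g/mol, so wt% O = 95.994/244.930 × 100 = 39.19%.
M(FeCr2O4) = 223.833 g/mol, so wt% O = 63.996/223.833 × 100 = 28.59%.
39.19 − 28.59 = 10.60 pp.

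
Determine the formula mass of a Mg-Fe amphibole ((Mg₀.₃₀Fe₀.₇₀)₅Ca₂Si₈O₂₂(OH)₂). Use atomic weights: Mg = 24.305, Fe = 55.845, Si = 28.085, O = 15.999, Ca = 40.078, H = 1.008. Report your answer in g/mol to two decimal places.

922.74 g/mol

Mg: 1.50 × 24.305 = 36.4575
Fe: 3.50 × 55.845 = 195.4575
Ca: 2 × 40.078 = 80.1560
Si: 8 × 28.085 = 224.6800
O: 24 × 15.999 = 383.9760
H: 2 × 1.008 = 2.0160
Summing the contributions gives the formula mass.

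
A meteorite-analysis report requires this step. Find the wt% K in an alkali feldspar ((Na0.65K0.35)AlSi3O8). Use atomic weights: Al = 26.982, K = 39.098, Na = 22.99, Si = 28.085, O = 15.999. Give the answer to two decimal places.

Formula mass = 0.65·22.99 + 0.35·39.098 + 1·26.982 + 3·28.085 + 8·15.999 = 267.857 g/mol, of which 13.684 g is K.
So K makes up 13.684/267.857 = 0.0511 of the mass, i.e. 5.11%.

5.11 weight percent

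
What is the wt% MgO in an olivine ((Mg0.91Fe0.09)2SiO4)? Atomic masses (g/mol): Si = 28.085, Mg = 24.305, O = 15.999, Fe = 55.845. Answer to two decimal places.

Molar mass of (Mg0.91Fe0.09)2SiO4 = 1.82·24.305 + 0.18·55.845 + 1·28.085 + 4·15.999 = 146.368 g/mol.
Each formula unit contains 1.82 Mg, equivalent to 1.82/1 = 1.8200 mol MgO.
M(MgO) = 1×24.305 + 1×15.999 = 40.304 g/mol.
Mass of MgO per formula unit = 1.8200 × 40.304 = 73.353 g.
MgO wt% = 73.353 / 146.368 × 100 = 50.12%.

50.12 wt%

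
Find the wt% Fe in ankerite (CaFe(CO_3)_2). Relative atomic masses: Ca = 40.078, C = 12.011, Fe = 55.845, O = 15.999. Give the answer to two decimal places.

25.86 mass %

Molar mass of CaFe(CO_3)_2: 1·40.078 + 1·55.845 + 2·12.011 + 6·15.999 = 215.939 g/mol.
Mass of Fe per formula unit: 1 × 55.845 = 55.845 g.
Weight fraction Fe = 55.845 / 215.939 = 0.2586.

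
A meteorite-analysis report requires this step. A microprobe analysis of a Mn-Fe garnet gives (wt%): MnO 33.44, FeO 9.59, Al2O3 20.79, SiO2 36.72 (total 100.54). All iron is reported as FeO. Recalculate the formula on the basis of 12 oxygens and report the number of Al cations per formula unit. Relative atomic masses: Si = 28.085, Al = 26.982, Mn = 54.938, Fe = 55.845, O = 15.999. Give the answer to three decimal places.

MnO (M=70.937): mol = 0.47140; Mn = 0.47140, O = 0.47140.
FeO (M=71.844): mol = 0.13348; Fe = 0.13348, O = 0.13348.
Al2O3 (M=101.961): mol = 0.20390; Al = 0.40780, O = 0.61170.
SiO2 (M=60.083): mol = 0.61115; Si = 0.61115, O = 1.22230.
ΣO = 2.43888; factor = 12/ΣO = 4.92029.
Al apfu = 0.40780 × 4.92029 = 2.006.

2.006 Al apfu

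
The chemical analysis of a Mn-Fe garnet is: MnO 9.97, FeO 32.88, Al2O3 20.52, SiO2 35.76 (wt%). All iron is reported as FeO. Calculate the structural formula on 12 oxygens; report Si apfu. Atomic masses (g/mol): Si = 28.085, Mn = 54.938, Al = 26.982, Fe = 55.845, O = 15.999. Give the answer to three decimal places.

2.985 Si apfu

MnO: 9.97/70.937 = 0.14055 mol → 0.14055 mol Mn, 0.14055 mol O.
FeO: 32.88/71.844 = 0.45766 mol → 0.45766 mol Fe, 0.45766 mol O.
Al2O3: 20.52/101.961 = 0.20125 mol → 0.40250 mol Al, 0.60375 mol O.
SiO2: 35.76/60.083 = 0.59518 mol → 0.59518 mol Si, 1.19036 mol O.
Total oxygen = 2.39232 mol. Normalization factor = 12/2.39232 = 5.01605.
Si per 12 O = 0.59518 × 5.01605 = 2.985.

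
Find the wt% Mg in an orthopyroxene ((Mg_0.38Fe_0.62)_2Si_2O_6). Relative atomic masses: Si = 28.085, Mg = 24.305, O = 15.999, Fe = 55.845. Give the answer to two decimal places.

Molar mass of (Mg_0.38Fe_0.62)_2Si_2O_6: 0.76*24.305 + 1.24*55.845 + 2*28.085 + 6*15.999 = 239.884 g/mol.
Mass of Mg per formula unit: 0.76 × 24.305 = 18.472 g.
Weight fraction Mg = 18.472 / 239.884 = 0.0770.

7.70 wt%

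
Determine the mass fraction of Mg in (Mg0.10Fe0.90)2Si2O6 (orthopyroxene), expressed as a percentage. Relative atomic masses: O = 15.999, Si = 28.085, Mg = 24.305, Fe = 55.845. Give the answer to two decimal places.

1.89 wt%

M((Mg0.10Fe0.90)2Si2O6) = 257.546 g/mol.
Mg contributes 0.20 × 24.305 = 4.861 g per mole.
4.861/257.546 = 0.0189 → 1.89%.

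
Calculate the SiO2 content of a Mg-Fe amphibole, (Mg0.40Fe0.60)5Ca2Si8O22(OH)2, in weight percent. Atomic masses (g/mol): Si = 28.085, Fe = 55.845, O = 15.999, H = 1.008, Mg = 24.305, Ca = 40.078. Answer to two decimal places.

53.00 wt%

Formula mass = 906.973 g/mol.
8 Si → 8.0000 mol SiO2 per formula unit; M(SiO2) = 60.083, so SiO2 mass = 480.664 g.
480.664/906.973 × 100 = 53.00 wt%.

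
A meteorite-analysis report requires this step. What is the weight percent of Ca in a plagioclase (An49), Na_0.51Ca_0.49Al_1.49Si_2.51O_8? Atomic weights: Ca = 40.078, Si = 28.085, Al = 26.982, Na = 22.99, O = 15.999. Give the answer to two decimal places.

7.27 wt%

M(Na_0.51Ca_0.49Al_1.49Si_2.51O_8) = 270.052 g/mol.
Ca contributes 0.49 × 40.078 = 19.638 g per mole.
19.638/270.052 = 0.0727 → 7.27%.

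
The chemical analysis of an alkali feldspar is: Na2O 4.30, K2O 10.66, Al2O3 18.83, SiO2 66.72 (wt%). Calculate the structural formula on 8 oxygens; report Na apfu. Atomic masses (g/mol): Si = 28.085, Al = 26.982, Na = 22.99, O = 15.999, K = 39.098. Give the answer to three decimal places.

4.30 wt% Na2O ÷ 61.979 g/mol = 0.06938 mol, giving 0.13876 Na and 0.06938 O.
10.66 wt% K2O ÷ 94.195 g/mol = 0.11317 mol, giving 0.22634 K and 0.11317 O.
18.83 wt% Al2O3 ÷ 101.961 g/mol = 0.18468 mol, giving 0.36936 Al and 0.55404 O.
66.72 wt% SiO2 ÷ 60.083 g/mol = 1.11046 mol, giving 1.11046 Si and 2.22092 O.
Oxygen sums to 2.95751; scaling by 8/2.95751 = 2.70498 puts the formula on 8 O.
Na: 0.13876 × 2.70498 = 0.375 atoms per formula unit.

0.375 Na apfu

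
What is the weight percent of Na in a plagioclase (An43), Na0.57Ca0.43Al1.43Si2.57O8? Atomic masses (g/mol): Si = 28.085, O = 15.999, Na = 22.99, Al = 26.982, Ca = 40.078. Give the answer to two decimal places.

4.87 mass %

Molar mass of Na0.57Ca0.43Al1.43Si2.57O8: 0.57·22.99 + 0.43·40.078 + 1.43·26.982 + 2.57·28.085 + 8·15.999 = 269.093 g/mol.
Mass of Na per formula unit: 0.57 × 22.99 = 13.104 g.
Weight fraction Na = 13.104 / 269.093 = 0.0487.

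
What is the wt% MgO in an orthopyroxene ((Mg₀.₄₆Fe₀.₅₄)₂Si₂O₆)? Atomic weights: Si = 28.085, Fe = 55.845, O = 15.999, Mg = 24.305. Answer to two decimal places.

Formula mass = 234.837 g/mol.
0.92 Mg → 0.9200 mol MgO per formula unit; M(MgO) = 40.304, so MgO mass = 37.080 g.
37.080/234.837 × 100 = 15.79 wt%.

15.79 wt%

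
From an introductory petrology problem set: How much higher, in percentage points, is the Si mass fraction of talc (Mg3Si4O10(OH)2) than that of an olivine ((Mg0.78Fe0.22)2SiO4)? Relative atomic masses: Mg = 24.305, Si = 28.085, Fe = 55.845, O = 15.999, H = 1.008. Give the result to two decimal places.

M(Mg3Si4O10(OH)2) = 379.259 g/mol, so wt% Si = 112.340/379.259 × 100 = 29.62%.
M((Mg0.78Fe0.22)2SiO4) = 154.569 g/mol, so wt% Si = 28.085/154.569 × 100 = 18.17%.
29.62 − 18.17 = 11.45 pp.

11.45 percentage points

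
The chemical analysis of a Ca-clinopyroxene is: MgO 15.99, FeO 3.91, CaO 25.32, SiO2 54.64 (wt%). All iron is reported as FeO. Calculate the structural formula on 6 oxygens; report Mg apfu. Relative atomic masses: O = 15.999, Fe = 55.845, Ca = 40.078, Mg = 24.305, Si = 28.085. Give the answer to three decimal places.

0.875 Mg apfu

15.99 wt% MgO ÷ 40.304 g/mol = 0.39673 mol, giving 0.39673 Mg and 0.39673 O.
3.91 wt% FeO ÷ 71.844 g/mol = 0.05442 mol, giving 0.05442 Fe and 0.05442 O.
25.32 wt% CaO ÷ 56.077 g/mol = 0.45152 mol, giving 0.45152 Ca and 0.45152 O.
54.64 wt% SiO2 ÷ 60.083 g/mol = 0.90941 mol, giving 0.90941 Si and 1.81882 O.
Oxygen sums to 2.72149; scaling by 6/2.72149 = 2.20467 puts the formula on 6 O.
Mg: 0.39673 × 2.20467 = 0.875 atoms per formula unit.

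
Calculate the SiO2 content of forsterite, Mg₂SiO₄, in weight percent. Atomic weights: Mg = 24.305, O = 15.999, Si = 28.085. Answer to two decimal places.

42.71 wt%

Formula mass = 140.691 g/mol.
1 Si → 1.0000 mol SiO2 per formula unit; M(SiO2) = 60.083, so SiO2 mass = 60.083 g.
60.083/140.691 × 100 = 42.71 wt%.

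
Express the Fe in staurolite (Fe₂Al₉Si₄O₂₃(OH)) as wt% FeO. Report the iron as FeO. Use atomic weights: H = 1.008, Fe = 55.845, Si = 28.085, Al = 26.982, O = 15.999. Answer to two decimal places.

16.87 wt%

M(Fe₂Al₉Si₄O₂₃(OH)) = 851.852 g/mol; M(FeO) = 71.844 g/mol.
Moles FeO per formula unit = 2 Fe ÷ 1 = 2.0000.
FeO fraction = (2.0000 × 71.844) / 851.852 = 143.688/851.852 = 0.1687.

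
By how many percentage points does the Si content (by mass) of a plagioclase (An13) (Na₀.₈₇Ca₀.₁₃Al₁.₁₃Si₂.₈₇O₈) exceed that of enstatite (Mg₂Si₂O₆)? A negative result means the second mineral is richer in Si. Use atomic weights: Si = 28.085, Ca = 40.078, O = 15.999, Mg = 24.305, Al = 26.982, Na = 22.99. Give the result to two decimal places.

Si in Na₀.₈₇Ca₀.₁₃Al₁.₁₃Si₂.₈₇O₈: molar mass 264.297 g/mol; 2.87×28.085 = 80.604 g → 30.50 wt%.
Si in Mg₂Si₂O₆: molar mass 200.774 g/mol; 2×28.085 = 56.170 g → 27.98 wt%.
Difference = 30.50 − 27.98 = 2.52 percentage points.

2.52 percentage points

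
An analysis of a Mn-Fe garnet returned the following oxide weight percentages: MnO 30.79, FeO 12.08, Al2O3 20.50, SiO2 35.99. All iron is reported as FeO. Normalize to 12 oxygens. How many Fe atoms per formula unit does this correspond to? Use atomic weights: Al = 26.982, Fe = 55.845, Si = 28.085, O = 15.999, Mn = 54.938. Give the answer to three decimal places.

0.840 Fe apfu

MnO (M=70.937): mol = 0.43405; Mn = 0.43405, O = 0.43405.
FeO (M=71.844): mol = 0.16814; Fe = 0.16814, O = 0.16814.
Al2O3 (M=101.961): mol = 0.20106; Al = 0.40212, O = 0.60318.
SiO2 (M=60.083): mol = 0.59900; Si = 0.59900, O = 1.19800.
ΣO = 2.40337; factor = 12/ΣO = 4.99299.
Fe apfu = 0.16814 × 4.99299 = 0.840.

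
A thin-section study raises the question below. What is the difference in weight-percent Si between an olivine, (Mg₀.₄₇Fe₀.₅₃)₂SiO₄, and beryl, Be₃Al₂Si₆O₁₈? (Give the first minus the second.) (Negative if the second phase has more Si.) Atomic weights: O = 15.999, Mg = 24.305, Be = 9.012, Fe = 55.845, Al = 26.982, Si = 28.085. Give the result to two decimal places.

M((Mg₀.₄₇Fe₀.₅₃)₂SiO₄) = 174.123 g/mol, so wt% Si = 28.085/174.123 × 100 = 16.13%.
M(Be₃Al₂Si₆O₁₈) = 537.492 g/mol, so wt% Si = 168.510/537.492 × 100 = 31.35%.
16.13 − 31.35 = -15.22 pp.

-15.22 percentage points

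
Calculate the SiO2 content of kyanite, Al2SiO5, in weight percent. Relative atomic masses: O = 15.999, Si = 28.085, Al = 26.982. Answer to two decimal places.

Formula mass = 162.044 g/mol.
1 Si → 1.0000 mol SiO2 per formula unit; M(SiO2) = 60.083, so SiO2 mass = 60.083 g.
60.083/162.044 × 100 = 37.08 wt%.

37.08 wt%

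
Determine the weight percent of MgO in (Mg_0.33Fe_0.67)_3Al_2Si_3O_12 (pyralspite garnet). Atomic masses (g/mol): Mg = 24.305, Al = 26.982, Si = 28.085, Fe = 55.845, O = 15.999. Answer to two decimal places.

Molar mass of (Mg_0.33Fe_0.67)_3Al_2Si_3O_12 = 0.99·24.305 + 2.01·55.845 + 2·26.982 + 3·28.085 + 12·15.999 = 466.517 g/mol.
Each formula unit contains 0.99 Mg, equivalent to 0.99/1 = 0.9900 mol MgO.
M(MgO) = 1×24.305 + 1×15.999 = 40.304 g/mol.
Mass of MgO per formula unit = 0.9900 × 40.304 = 39.901 g.
MgO wt% = 39.901 / 466.517 × 100 = 8.55%.

8.55 wt%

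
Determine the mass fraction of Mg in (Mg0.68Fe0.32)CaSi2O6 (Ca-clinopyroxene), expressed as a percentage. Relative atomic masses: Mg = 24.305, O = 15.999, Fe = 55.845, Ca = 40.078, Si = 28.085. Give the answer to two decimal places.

M((Mg0.68Fe0.32)CaSi2O6) = 226.640 g/mol.
Mg contributes 0.68 × 24.305 = 16.527 g per mole.
16.527/226.640 = 0.0729 → 7.29%.

7.29 mass %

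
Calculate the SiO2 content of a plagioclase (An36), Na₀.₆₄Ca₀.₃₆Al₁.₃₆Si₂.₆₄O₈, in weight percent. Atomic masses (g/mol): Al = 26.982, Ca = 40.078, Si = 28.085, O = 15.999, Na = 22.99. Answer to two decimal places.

M(Na₀.₆₄Ca₀.₃₆Al₁.₃₆Si₂.₆₄O₈) = 267.974 g/mol; M(SiO2) = 60.083 g/mol.
Moles SiO2 per formula unit = 2.64 Si ÷ 1 = 2.6400.
SiO2 fraction = (2.6400 × 60.083) / 267.974 = 158.619/267.974 = 0.5919.

59.19 wt%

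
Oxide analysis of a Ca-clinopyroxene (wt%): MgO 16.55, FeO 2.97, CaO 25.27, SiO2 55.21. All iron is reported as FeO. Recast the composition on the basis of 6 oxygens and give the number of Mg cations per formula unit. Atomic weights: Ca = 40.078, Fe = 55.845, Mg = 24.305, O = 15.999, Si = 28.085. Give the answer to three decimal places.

0.899 Mg apfu

MgO: 16.55/40.304 = 0.41063 mol → 0.41063 mol Mg, 0.41063 mol O.
FeO: 2.97/71.844 = 0.04134 mol → 0.04134 mol Fe, 0.04134 mol O.
CaO: 25.27/56.077 = 0.45063 mol → 0.45063 mol Ca, 0.45063 mol O.
SiO2: 55.21/60.083 = 0.91890 mol → 0.91890 mol Si, 1.83780 mol O.
Total oxygen = 2.74040 mol. Normalization factor = 6/2.74040 = 2.18946.
Mg per 6 O = 0.41063 × 2.18946 = 0.899.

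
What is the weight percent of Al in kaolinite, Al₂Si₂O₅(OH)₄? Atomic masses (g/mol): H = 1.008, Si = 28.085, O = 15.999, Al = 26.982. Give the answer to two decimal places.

20.90 wt%

Formula mass = 2*26.982 + 2*28.085 + 9*15.999 + 4*1.008 = 258.157 g/mol, of which 53.964 g is Al.
So Al makes up 53.964/258.157 = 0.2090 of the mass, i.e. 20.90%.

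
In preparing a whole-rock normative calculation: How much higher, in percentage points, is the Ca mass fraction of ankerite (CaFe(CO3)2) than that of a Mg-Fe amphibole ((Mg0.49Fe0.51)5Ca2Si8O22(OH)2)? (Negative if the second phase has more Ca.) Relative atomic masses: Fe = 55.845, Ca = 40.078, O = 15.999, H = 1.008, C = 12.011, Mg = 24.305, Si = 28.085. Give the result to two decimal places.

First mineral: 40.078 g Ca in 215.939 g formula = 18.56 wt% Ca.
Second mineral: 80.156 g Ca in 892.780 g formula = 8.98 wt% Ca.
18.56% − 8.98% gives a difference of 9.58 percentage points.

9.58 percentage points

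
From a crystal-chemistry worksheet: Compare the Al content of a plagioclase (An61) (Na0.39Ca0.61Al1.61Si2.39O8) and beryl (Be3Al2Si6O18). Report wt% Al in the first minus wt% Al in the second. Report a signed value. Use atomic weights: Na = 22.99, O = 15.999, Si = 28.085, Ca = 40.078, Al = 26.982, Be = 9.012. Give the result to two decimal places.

5.93 percentage points

First mineral: 43.441 g Al in 271.970 g formula = 15.97 wt% Al.
Second mineral: 53.964 g Al in 537.492 g formula = 10.04 wt% Al.
15.97% − 10.04% gives a difference of 5.93 percentage points.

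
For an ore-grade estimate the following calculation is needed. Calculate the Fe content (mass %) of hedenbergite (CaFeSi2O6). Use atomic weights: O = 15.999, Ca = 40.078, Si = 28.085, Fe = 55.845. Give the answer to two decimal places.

Formula mass = 1×40.078 + 1×55.845 + 2×28.085 + 6×15.999 = 248.087 g/mol, of which 55.845 g is Fe.
So Fe makes up 55.845/248.087 = 0.2251 of the mass, i.e. 22.51%.

22.51 mass %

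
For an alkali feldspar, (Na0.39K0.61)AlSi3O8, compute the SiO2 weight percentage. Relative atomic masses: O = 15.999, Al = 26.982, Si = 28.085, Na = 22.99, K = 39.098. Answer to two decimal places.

66.26 wt%

Formula mass = 272.045 g/mol.
3 Si → 3.0000 mol SiO2 per formula unit; M(SiO2) = 60.083, so SiO2 mass = 180.249 g.
180.249/272.045 × 100 = 66.26 wt%.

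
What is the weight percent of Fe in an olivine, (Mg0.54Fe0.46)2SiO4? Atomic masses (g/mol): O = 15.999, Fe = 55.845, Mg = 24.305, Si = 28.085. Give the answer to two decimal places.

30.27 mass %

Formula mass = 1.08×24.305 + 0.92×55.845 + 1×28.085 + 4×15.999 = 169.708 g/mol, of which 51.377 g is Fe.
So Fe makes up 51.377/169.708 = 0.3027 of the mass, i.e. 30.27%.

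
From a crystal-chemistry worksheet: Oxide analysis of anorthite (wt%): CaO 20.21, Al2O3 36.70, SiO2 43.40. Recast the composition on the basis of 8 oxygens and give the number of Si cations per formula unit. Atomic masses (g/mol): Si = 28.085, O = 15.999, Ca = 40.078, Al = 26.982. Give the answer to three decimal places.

20.21 wt% CaO ÷ 56.077 g/mol = 0.36040 mol, giving 0.36040 Ca and 0.36040 O.
36.70 wt% Al2O3 ÷ 101.961 g/mol = 0.35994 mol, giving 0.71988 Al and 1.07982 O.
43.40 wt% SiO2 ÷ 60.083 g/mol = 0.72233 mol, giving 0.72233 Si and 1.44466 O.
Oxygen sums to 2.88488; scaling by 8/2.88488 = 2.77308 puts the formula on 8 O.
Si: 0.72233 × 2.77308 = 2.003 atoms per formula unit.

2.003 Si apfu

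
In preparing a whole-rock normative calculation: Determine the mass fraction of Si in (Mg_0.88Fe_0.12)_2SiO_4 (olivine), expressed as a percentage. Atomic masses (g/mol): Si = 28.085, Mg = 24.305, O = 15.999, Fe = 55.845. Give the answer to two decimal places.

18.94 mass %

Molar mass of (Mg_0.88Fe_0.12)_2SiO_4: 1.76·24.305 + 0.24·55.845 + 1·28.085 + 4·15.999 = 148.261 g/mol.
Mass of Si per formula unit: 1 × 28.085 = 28.085 g.
Weight fraction Si = 28.085 / 148.261 = 0.1894.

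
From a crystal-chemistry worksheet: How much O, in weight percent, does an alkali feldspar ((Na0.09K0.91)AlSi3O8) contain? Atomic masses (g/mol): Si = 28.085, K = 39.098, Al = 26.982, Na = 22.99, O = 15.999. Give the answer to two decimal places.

Molar mass of (Na0.09K0.91)AlSi3O8: 0.09*22.99 + 0.91*39.098 + 1*26.982 + 3*28.085 + 8*15.999 = 276.877 g/mol.
Mass of O per formula unit: 8 × 15.999 = 127.992 g.
Weight fraction O = 127.992 / 276.877 = 0.4623.

46.23 weight percent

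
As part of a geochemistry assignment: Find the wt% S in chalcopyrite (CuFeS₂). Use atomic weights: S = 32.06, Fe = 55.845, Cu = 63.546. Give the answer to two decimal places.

34.94 weight percent

Molar mass of CuFeS₂: 1*63.546 + 1*55.845 + 2*32.06 = 183.511 g/mol.
Mass of S per formula unit: 2 × 32.06 = 64.120 g.
Weight fraction S = 64.120 / 183.511 = 0.3494.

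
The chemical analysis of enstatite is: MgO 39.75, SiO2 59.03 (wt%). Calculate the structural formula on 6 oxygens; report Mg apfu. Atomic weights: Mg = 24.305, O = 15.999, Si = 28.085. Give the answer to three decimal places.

2.005 Mg apfu

MgO (M=40.304): mol = 0.98625; Mg = 0.98625, O = 0.98625.
SiO2 (M=60.083): mol = 0.98247; Si = 0.98247, O = 1.96494.
ΣO = 2.95119; factor = 6/ΣO = 2.03308.
Mg apfu = 0.98625 × 2.03308 = 2.005.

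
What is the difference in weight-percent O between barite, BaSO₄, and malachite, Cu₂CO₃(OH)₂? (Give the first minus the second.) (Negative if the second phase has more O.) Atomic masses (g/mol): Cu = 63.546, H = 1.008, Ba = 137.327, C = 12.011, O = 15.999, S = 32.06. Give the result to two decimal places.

First mineral: 63.996 g O in 233.383 g formula = 27.42 wt% O.
Second mineral: 79.995 g O in 221.114 g formula = 36.18 wt% O.
27.42% − 36.18% gives a difference of -8.76 percentage points.

-8.76 percentage points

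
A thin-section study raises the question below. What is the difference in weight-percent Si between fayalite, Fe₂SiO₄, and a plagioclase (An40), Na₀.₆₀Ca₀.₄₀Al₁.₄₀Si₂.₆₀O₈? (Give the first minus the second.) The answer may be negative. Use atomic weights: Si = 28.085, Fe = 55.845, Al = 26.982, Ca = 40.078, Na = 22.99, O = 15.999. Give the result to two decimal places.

-13.40 percentage points

M(Fe₂SiO₄) = 203.771 g/mol, so wt% Si = 28.085/203.771 × 100 = 13.78%.
M(Na₀.₆₀Ca₀.₄₀Al₁.₄₀Si₂.₆₀O₈) = 268.613 g/mol, so wt% Si = 73.021/268.613 × 100 = 27.18%.
13.78 − 27.18 = -13.40 pp.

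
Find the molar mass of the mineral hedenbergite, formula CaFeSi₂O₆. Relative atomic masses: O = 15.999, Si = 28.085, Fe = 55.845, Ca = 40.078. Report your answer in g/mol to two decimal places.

Ca: 1 × 40.078 = 40.0780
Fe: 1 × 55.845 = 55.8450
Si: 2 × 28.085 = 56.1700
O: 6 × 15.999 = 95.9940
Summing the contributions gives the formula mass.

248.09 g/mol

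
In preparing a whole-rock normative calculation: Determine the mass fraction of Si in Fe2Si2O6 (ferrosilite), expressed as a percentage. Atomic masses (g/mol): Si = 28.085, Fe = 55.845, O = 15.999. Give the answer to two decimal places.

Molar mass of Fe2Si2O6: 2*55.845 + 2*28.085 + 6*15.999 = 263.854 g/mol.
Mass of Si per formula unit: 2 × 28.085 = 56.170 g.
Weight fraction Si = 56.170 / 263.854 = 0.2129.

21.29 weight percent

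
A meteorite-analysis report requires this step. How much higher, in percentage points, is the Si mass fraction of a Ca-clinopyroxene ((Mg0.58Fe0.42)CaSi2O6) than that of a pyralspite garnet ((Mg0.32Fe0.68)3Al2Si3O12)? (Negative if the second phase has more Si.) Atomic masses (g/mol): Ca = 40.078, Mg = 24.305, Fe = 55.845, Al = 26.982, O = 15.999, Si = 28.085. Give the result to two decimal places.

6.42 percentage points

Si in (Mg0.58Fe0.42)CaSi2O6: molar mass 229.794 g/mol; 2×28.085 = 56.170 g → 24.44 wt%.
Si in (Mg0.32Fe0.68)3Al2Si3O12: molar mass 467.464 g/mol; 3×28.085 = 84.255 g → 18.02 wt%.
Difference = 24.44 − 18.02 = 6.42 percentage points.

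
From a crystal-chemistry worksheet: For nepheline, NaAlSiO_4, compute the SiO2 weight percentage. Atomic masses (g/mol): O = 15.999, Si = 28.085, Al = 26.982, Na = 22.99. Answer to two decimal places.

M(NaAlSiO_4) = 142.053 g/mol; M(SiO2) = 60.083 g/mol.
Moles SiO2 per formula unit = 1 Si ÷ 1 = 1.0000.
SiO2 fraction = (1.0000 × 60.083) / 142.053 = 60.083/142.053 = 0.4230.

42.30 wt%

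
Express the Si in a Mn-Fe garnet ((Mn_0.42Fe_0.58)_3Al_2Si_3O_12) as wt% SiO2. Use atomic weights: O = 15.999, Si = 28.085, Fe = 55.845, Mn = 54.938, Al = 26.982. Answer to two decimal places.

36.30 wt%

M((Mn_0.42Fe_0.58)_3Al_2Si_3O_12) = 496.599 g/mol; M(SiO2) = 60.083 g/mol.
Moles SiO2 per formula unit = 3 Si ÷ 1 = 3.0000.
SiO2 fraction = (3.0000 × 60.083) / 496.599 = 180.249/496.599 = 0.3630.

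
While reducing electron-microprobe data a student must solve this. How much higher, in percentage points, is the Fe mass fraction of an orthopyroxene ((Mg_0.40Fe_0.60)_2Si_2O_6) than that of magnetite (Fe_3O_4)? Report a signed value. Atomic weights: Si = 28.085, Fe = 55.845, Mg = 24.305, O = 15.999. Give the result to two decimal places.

-44.28 percentage points

M((Mg_0.40Fe_0.60)_2Si_2O_6) = 238.622 g/mol, so wt% Fe = 67.014/238.622 × 100 = 28.08%.
M(Fe_3O_4) = 231.531 g/mol, so wt% Fe = 167.535/231.531 × 100 = 72.36%.
28.08 − 72.36 = -44.28 pp.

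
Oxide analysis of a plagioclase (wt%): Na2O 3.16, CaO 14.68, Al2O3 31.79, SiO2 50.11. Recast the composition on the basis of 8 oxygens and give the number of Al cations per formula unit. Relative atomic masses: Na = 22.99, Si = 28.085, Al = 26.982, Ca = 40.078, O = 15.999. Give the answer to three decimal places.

Na2O (M=61.979): mol = 0.05099; Na = 0.10198, O = 0.05099.
CaO (M=56.077): mol = 0.26178; Ca = 0.26178, O = 0.26178.
Al2O3 (M=101.961): mol = 0.31179; Al = 0.62358, O = 0.93537.
SiO2 (M=60.083): mol = 0.83401; Si = 0.83401, O = 1.66802.
ΣO = 2.91616; factor = 8/ΣO = 2.74333.
Al apfu = 0.62358 × 2.74333 = 1.711.

1.711 Al apfu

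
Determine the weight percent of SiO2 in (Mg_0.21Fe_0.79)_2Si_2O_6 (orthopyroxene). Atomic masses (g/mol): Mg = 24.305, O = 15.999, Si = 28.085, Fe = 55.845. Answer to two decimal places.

47.95 wt%

M((Mg_0.21Fe_0.79)_2Si_2O_6) = 250.607 g/mol; M(SiO2) = 60.083 g/mol.
Moles SiO2 per formula unit = 2 Si ÷ 1 = 2.0000.
SiO2 fraction = (2.0000 × 60.083) / 250.607 = 120.166/250.607 = 0.4795.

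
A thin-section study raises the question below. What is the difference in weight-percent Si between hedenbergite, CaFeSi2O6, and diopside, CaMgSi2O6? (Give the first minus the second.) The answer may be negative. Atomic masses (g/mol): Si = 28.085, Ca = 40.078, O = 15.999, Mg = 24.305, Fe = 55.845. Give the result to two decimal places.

M(CaFeSi2O6) = 248.087 g/mol, so wt% Si = 56.170/248.087 × 100 = 22.64%.
M(CaMgSi2O6) = 216.547 g/mol, so wt% Si = 56.170/216.547 × 100 = 25.94%.
22.64 − 25.94 = -3.30 pp.

-3.30 percentage points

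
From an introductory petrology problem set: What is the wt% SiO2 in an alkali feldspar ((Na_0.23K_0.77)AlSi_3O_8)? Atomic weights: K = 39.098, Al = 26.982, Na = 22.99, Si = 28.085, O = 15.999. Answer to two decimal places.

65.64 wt%

Formula mass = 274.622 g/mol.
3 Si → 3.0000 mol SiO2 per formula unit; M(SiO2) = 60.083, so SiO2 mass = 180.249 g.
180.249/274.622 × 100 = 65.64 wt%.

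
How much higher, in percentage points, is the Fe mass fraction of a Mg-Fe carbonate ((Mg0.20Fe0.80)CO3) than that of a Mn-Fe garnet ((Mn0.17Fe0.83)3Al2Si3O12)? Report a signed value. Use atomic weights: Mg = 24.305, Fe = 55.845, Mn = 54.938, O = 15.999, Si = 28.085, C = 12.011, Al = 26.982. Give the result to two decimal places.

First mineral: 44.676 g Fe in 109.545 g formula = 40.78 wt% Fe.
Second mineral: 139.054 g Fe in 497.279 g formula = 27.96 wt% Fe.
40.78% − 27.96% gives a difference of 12.82 percentage points.

12.82 percentage points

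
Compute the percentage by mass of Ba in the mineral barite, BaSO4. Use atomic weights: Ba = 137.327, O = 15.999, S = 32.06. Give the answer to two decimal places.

M(BaSO4) = 233.383 g/mol.
Ba contributes 1 × 137.327 = 137.327 g per mole.
137.327/233.383 = 0.5884 → 58.84%.

58.84 mass %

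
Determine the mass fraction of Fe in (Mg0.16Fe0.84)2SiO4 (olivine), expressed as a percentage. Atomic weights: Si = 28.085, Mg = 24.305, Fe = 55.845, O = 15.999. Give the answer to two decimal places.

48.44 wt%

Formula mass = 0.32·24.305 + 1.68·55.845 + 1·28.085 + 4·15.999 = 193.678 g/mol, of which 93.820 g is Fe.
So Fe makes up 93.820/193.678 = 0.4844 of the mass, i.e. 48.44%.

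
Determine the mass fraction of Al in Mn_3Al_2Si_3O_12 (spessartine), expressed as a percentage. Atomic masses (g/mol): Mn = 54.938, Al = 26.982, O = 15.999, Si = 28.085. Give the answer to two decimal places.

10.90 wt%

Molar mass of Mn_3Al_2Si_3O_12: 3×54.938 + 2×26.982 + 3×28.085 + 12×15.999 = 495.021 g/mol.
Mass of Al per formula unit: 2 × 26.982 = 53.964 g.
Weight fraction Al = 53.964 / 495.021 = 0.1090.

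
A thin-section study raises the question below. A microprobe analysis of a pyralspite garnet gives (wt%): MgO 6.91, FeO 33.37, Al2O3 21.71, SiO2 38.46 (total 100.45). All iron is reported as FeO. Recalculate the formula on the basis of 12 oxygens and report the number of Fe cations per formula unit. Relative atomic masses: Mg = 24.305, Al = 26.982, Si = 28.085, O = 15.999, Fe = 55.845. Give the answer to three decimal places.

6.91 wt% MgO ÷ 40.304 g/mol = 0.17145 mol, giving 0.17145 Mg and 0.17145 O.
33.37 wt% FeO ÷ 71.844 g/mol = 0.46448 mol, giving 0.46448 Fe and 0.46448 O.
21.71 wt% Al2O3 ÷ 101.961 g/mol = 0.21292 mol, giving 0.42584 Al and 0.63876 O.
38.46 wt% SiO2 ÷ 60.083 g/mol = 0.64011 mol, giving 0.64011 Si and 1.28022 O.
Oxygen sums to 2.55491; scaling by 12/2.55491 = 4.69684 puts the formula on 12 O.
Fe: 0.46448 × 4.69684 = 2.182 atoms per formula unit.

2.182 Fe apfu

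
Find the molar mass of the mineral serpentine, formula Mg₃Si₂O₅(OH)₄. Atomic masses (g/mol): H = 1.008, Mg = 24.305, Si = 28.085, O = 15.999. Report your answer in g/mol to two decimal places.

277.11 g/mol

M = 3*24.305 + 2*28.085 + 9*15.999 + 4*1.008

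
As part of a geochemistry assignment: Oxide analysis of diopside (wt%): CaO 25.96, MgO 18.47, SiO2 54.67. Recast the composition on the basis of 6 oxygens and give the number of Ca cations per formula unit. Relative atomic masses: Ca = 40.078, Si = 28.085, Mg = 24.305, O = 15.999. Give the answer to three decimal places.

1.013 Ca apfu

25.96 wt% CaO ÷ 56.077 g/mol = 0.46293 mol, giving 0.46293 Ca and 0.46293 O.
18.47 wt% MgO ÷ 40.304 g/mol = 0.45827 mol, giving 0.45827 Mg and 0.45827 O.
54.67 wt% SiO2 ÷ 60.083 g/mol = 0.90991 mol, giving 0.90991 Si and 1.81982 O.
Oxygen sums to 2.74102; scaling by 6/2.74102 = 2.18897 puts the formula on 6 O.
Ca: 0.46293 × 2.18897 = 1.013 atoms per formula unit.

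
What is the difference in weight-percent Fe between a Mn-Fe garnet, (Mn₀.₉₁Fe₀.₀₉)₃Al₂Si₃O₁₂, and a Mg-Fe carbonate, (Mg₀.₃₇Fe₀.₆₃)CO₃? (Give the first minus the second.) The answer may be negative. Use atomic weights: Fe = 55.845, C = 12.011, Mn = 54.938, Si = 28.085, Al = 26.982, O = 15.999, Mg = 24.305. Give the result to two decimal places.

-30.73 percentage points

First mineral: 15.078 g Fe in 495.266 g formula = 3.04 wt% Fe.
Second mineral: 35.182 g Fe in 104.183 g formula = 33.77 wt% Fe.
3.04% − 33.77% gives a difference of -30.73 percentage points.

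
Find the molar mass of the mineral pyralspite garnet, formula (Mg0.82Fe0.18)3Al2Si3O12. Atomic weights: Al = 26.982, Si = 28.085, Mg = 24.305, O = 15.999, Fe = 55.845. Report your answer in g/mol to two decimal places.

420.15 g/mol

M = 2.46(24.305) + 0.54(55.845) + 2(26.982) + 3(28.085) + 12(15.999)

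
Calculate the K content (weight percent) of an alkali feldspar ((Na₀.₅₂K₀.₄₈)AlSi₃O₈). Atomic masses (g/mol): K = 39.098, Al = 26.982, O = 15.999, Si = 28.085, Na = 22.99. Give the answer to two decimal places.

Molar mass of (Na₀.₅₂K₀.₄₈)AlSi₃O₈: 0.52×22.99 + 0.48×39.098 + 1×26.982 + 3×28.085 + 8×15.999 = 269.951 g/mol.
Mass of K per formula unit: 0.48 × 39.098 = 18.767 g.
Weight fraction K = 18.767 / 269.951 = 0.0695.

6.95 weight percent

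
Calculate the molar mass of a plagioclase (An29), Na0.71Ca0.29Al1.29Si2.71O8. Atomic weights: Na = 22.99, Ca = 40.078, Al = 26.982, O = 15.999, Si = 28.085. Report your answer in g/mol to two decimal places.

M = 0.71×22.99 + 0.29×40.078 + 1.29×26.982 + 2.71×28.085 + 8×15.999

266.85 g/mol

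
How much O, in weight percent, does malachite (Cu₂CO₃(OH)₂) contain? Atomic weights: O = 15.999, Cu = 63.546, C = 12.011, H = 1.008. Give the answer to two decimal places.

Formula mass = 2·63.546 + 1·12.011 + 5·15.999 + 2·1.008 = 221.114 g/mol, of which 79.995 g is O.
So O makes up 79.995/221.114 = 0.3618 of the mass, i.e. 36.18%.

36.18 weight percent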